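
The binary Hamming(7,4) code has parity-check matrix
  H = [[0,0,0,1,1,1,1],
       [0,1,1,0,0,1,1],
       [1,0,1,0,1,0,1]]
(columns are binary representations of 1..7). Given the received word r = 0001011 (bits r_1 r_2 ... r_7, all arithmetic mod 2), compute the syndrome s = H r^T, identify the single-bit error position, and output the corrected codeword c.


s = (1, 0, 1)^T, error position = 5, corrected codeword c = 0001111

Compute s = H r^T mod 2 one row at a time:
  s_1 = 1 + 0 + 1 + 1 = 3 ≡ 1 (mod 2).
  s_2 = 0 + 0 + 1 + 1 = 2 ≡ 0 (mod 2).
  s_3 = 0 + 0 + 0 + 1 = 1 ≡ 1 (mod 2).
s = (1, 0, 1)^T — this equals column 5 of H (binary 101), so error is at position 5.
Correct: flip bit 5 of r = 0001011 to get c = 0001111.


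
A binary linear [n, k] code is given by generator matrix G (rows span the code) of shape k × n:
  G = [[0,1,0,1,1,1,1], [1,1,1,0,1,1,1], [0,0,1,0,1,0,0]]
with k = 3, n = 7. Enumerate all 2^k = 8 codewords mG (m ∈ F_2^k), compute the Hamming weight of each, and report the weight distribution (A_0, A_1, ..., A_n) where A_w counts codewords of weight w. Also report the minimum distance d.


Weight distribution: A_0 = 1, A_2 = 1, A_3 = 2, A_4 = 1, A_5 = 2, A_6 = 1. Minimum distance d = 2.

Enumerate all 2^3 = 8 messages m ∈ F_2^3.
For each, compute codeword c = mG in F_2^7, then tally its weight.
  m = 000 → c = 0000000, weight = 0.
  m = 100 → c = 0101111, weight = 5.
  m = 010 → c = 1110111, weight = 6.
  m = 110 → c = 1011000, weight = 3.
  m = 001 → c = 0010100, weight = 2.
  m = 101 → c = 0111011, weight = 5.
  m = 011 → c = 1100011, weight = 4.
  m = 111 → c = 1001100, weight = 3.
Tally weights:
  weight 0: 1 codewords.
  weight 2: 1 codewords.
  weight 3: 2 codewords.
  weight 4: 1 codewords.
  weight 5: 2 codewords.
  weight 6: 1 codewords.
Minimum distance d = smallest w > 0 with A_w > 0 = 2.
Sanity: Σ A_w = 8 = 2^3 = 8 ✓.


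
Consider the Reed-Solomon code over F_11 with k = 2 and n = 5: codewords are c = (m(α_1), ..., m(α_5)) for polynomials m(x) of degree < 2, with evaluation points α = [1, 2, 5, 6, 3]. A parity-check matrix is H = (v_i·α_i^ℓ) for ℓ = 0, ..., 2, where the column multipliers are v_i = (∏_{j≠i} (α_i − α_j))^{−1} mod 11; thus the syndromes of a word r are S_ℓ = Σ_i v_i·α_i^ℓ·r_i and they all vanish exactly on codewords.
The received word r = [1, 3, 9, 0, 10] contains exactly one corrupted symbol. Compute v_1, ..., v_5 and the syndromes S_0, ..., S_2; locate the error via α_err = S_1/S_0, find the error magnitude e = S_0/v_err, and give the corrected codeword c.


S = (5, 4, 1), error at position 5, error magnitude e = 5, c = [1, 3, 9, 0, 5].

Step 1: column multipliers v_i = (∏_{j≠i}(α_i − α_j))^{−1} mod 11.
  i = 1 (α = 1): (1−2)(1−5)(1−6)(1−3) = (−1)·(−4)·(−5)·(−2) = 40 ≡ 7, so v_1 = 7^{−1} = 8 (mod 11).
  i = 2 (α = 2): (2−1)(2−5)(2−6)(2−3) = 1·(−3)·(−4)·(−1) = −12 ≡ 10, so v_2 = 10^{−1} = 10 (mod 11).
  i = 3 (α = 5): (5−1)(5−2)(5−6)(5−3) = 4·3·(−1)·2 = −24 ≡ 9, so v_3 = 9^{−1} = 5 (mod 11).
  i = 4 (α = 6): (6−1)(6−2)(6−5)(6−3) = 5·4·1·3 = 60 ≡ 5, so v_4 = 5^{−1} = 9 (mod 11).
  i = 5 (α = 3): (3−1)(3−2)(3−5)(3−6) = 2·1·(−2)·(−3) = 12 ≡ 1, so v_5 = 1^{−1} = 1 (mod 11).
  v = [8, 10, 5, 9, 1].
Step 2: syndromes of r = [1, 3, 9, 0, 10] (all sums mod 11).
  S_0 = Σ v_i r_i = 8·1 + 10·3 + 5·9 + 9·0 + 1·10 = 93 ≡ 5.
  S_1 = Σ v_i α_i r_i = 8·1·1 + 10·2·3 + 5·5·9 + 9·6·0 + 1·3·10 = 323 ≡ 4.
  α_i^2 mod 11 = [1, 4, 3, 3, 9].
  S_2 = Σ v_i α_i^2 r_i = 8·1·1 + 10·4·3 + 5·3·9 + 9·3·0 + 1·9·10 = 353 ≡ 1.
  S = (5, 4, 1) ≠ 0, so r is not a codeword (an error is present).
Step 3: locate the error. For a single error e at position i, S_ℓ = v_i·e·α_i^ℓ, so α_err = S_1/S_0.
  S_0^{−1} = 5^{−1} = 9 (mod 11), so α_err = 4·9 = 36 ≡ 3 = α_5. Error position i = 5.
  Consistency check: S_2/S_1 = 1·3 = 3 ≡ 3 = α_err ✓ (single-error assumption holds).
Step 4: error magnitude e = S_0/v_5 = S_0·∏_{j≠5}(α_5 − α_j) = 5·1 = 5 ≡ 5 (mod 11).
Step 5: correct position 5: c_5 = r_5 − e = 10 − 5 ≡ 5 (mod 11). Hence c = [1, 3, 9, 0, 5].
  Check: interpolating c through the α_i gives m(x) = 10 + 2·x (degree < 2) with m(α_i) = c_i for every i, so c is indeed a codeword.


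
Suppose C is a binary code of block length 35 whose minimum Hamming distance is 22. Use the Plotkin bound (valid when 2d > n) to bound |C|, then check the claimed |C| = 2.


Plotkin bound M ≤ 4; given |C| = 2 ≤ bound (satisfied).

Check applicability: 2d = 44, n = 35.
2d − n = 9 > 0, so Plotkin applies.
Compute d/(2d−n) = 22/9 ≈ 2.4444.
⌊d/(2d−n)⌋ = 2.
Plotkin bound: M ≤ 2·2 = 4.
Given |C| = 2, check: satisfied.
This |C| is below the Plotkin bound.


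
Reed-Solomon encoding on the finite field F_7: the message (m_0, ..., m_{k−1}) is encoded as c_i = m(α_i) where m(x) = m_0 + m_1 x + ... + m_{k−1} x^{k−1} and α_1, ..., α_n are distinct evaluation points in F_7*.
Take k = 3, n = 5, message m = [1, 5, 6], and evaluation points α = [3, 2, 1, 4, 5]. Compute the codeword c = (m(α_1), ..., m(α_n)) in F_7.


c = [0, 0, 5, 5, 1]

Message polynomial: m(x) = 1 + 5·x + 6·x^2 (mod 7).
For each evaluation point α_i, compute m(α_i) mod 7:
  α_1 = 3: Horner steps 6 → 2 → 0, so m(3) = 0.
  α_2 = 2: Horner steps 6 → 3 → 0, so m(2) = 0.
  α_3 = 1: Horner steps 6 → 4 → 5, so m(1) = 5.
  α_4 = 4: Horner steps 6 → 1 → 5, so m(4) = 5.
  α_5 = 5: Horner steps 6 → 0 → 1, so m(5) = 1.
Codeword c = [0, 0, 5, 5, 1] ∈ F_7^5.


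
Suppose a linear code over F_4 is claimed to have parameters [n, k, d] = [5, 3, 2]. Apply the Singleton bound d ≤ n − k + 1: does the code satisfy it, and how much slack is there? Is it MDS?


Singleton RHS = n − k + 1 = 3, slack = 1, bound satisfied, not MDS.

Singleton bound: d ≤ n − k + 1.
Here n = 5, k = 3, so n − k + 1 = 3.
Given d = 2, check d ≤ 3: YES.
Slack = (n − k + 1) − d = 1.
The code is NOT MDS (slack = 1 > 0).
Description: the claimed parameters are [5, 3, 2]_4; such a code would be non-MDS.


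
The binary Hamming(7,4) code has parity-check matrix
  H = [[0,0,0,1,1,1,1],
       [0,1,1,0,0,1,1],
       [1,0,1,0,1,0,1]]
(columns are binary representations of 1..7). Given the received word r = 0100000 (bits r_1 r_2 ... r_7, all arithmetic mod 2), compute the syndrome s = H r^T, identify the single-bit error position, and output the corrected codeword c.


s = (0, 1, 0)^T, error position = 2, corrected codeword c = 0000000

Compute s = H r^T mod 2 one row at a time:
  s_1 = 0 + 0 + 0 + 0 = 0 ≡ 0 (mod 2).
  s_2 = 1 + 0 + 0 + 0 = 1 ≡ 1 (mod 2).
  s_3 = 0 + 0 + 0 + 0 = 0 ≡ 0 (mod 2).
s = (0, 1, 0)^T — this equals column 2 of H (binary 010), so error is at position 2.
Correct: flip bit 2 of r = 0100000 to get c = 0000000.


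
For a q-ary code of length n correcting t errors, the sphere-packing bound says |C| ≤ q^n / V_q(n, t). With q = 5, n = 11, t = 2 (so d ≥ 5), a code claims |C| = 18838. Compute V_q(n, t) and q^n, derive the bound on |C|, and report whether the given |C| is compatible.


V_q(n, t) = 925, q^n = 48828125, Hamming bound = 52787, |C| = 18838 ≤ bound (satisfied).

Step 1: Compute V_q(n, t) = Σ_{j=0}^2 C(n, j) (q−1)^j.
  j = 0: C(11,0)·(4)^0 = 1·1 = 1.
  j = 1: C(11,1)·(4)^1 = 11·4 = 44.
  j = 2: C(11,2)·(4)^2 = 55·16 = 880.
  V_q(n, t) = 1 + 44 + 880 = 925.
Step 2: q^n = 5^11 = 48828125.
Step 3: Hamming bound ⌊q^n / V_q(n,t)⌋ = ⌊48828125/925⌋ = 52787.
Step 4: Compare |C| = 18838 to 52787: satisfied.
The claimed |C| lies below the Hamming bound.


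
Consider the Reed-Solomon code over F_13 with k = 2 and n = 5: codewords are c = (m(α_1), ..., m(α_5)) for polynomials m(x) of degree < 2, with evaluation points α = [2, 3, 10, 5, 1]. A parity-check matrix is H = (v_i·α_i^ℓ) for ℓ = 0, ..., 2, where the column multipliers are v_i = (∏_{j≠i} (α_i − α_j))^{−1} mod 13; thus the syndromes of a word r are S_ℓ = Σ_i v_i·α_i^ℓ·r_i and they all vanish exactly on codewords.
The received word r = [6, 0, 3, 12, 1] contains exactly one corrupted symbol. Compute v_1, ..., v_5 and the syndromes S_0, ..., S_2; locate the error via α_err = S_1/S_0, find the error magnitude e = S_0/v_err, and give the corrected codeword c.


S = (6, 12, 11), error at position 1, error magnitude e = 12, c = [7, 0, 3, 12, 1].

Step 1: column multipliers v_i = (∏_{j≠i}(α_i − α_j))^{−1} mod 13.
  i = 1 (α = 2): (2−3)(2−10)(2−5)(2−1) = (−1)·(−8)·(−3)·1 = −24 ≡ 2, so v_1 = 2^{−1} = 7 (mod 13).
  i = 2 (α = 3): (3−2)(3−10)(3−5)(3−1) = 1·(−7)·(−2)·2 = 28 ≡ 2, so v_2 = 2^{−1} = 7 (mod 13).
  i = 3 (α = 10): (10−2)(10−3)(10−5)(10−1) = 8·7·5·9 = 2520 ≡ 11, so v_3 = 11^{−1} = 6 (mod 13).
  i = 4 (α = 5): (5−2)(5−3)(5−10)(5−1) = 3·2·(−5)·4 = −120 ≡ 10, so v_4 = 10^{−1} = 4 (mod 13).
  i = 5 (α = 1): (1−2)(1−3)(1−10)(1−5) = (−1)·(−2)·(−9)·(−4) = 72 ≡ 7, so v_5 = 7^{−1} = 2 (mod 13).
  v = [7, 7, 6, 4, 2].
Step 2: syndromes of r = [6, 0, 3, 12, 1] (all sums mod 13).
  S_0 = Σ v_i r_i = 7·6 + 7·0 + 6·3 + 4·12 + 2·1 = 110 ≡ 6.
  S_1 = Σ v_i α_i r_i = 7·2·6 + 7·3·0 + 6·10·3 + 4·5·12 + 2·1·1 = 506 ≡ 12.
  α_i^2 mod 13 = [4, 9, 9, 12, 1].
  S_2 = Σ v_i α_i^2 r_i = 7·4·6 + 7·9·0 + 6·9·3 + 4·12·12 + 2·1·1 = 908 ≡ 11.
  S = (6, 12, 11) ≠ 0, so r is not a codeword (an error is present).
Step 3: locate the error. For a single error e at position i, S_ℓ = v_i·e·α_i^ℓ, so α_err = S_1/S_0.
  S_0^{−1} = 6^{−1} = 11 (mod 13), so α_err = 12·11 = 132 ≡ 2 = α_1. Error position i = 1.
  Consistency check: S_2/S_1 = 11·12 = 132 ≡ 2 = α_err ✓ (single-error assumption holds).
Step 4: error magnitude e = S_0/v_1 = S_0·∏_{j≠1}(α_1 − α_j) = 6·2 = 12 ≡ 12 (mod 13).
Step 5: correct position 1: c_1 = r_1 − e = 6 − 12 ≡ 7 (mod 13). Hence c = [7, 0, 3, 12, 1].
  Check: interpolating c through the α_i gives m(x) = 8 + 6·x (degree < 2) with m(α_i) = c_i for every i, so c is indeed a codeword.


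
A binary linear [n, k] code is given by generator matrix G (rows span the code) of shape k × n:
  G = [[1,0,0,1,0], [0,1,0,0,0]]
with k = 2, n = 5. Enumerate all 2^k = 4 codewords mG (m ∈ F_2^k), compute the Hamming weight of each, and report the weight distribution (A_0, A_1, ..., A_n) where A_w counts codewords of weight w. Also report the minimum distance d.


Weight distribution: A_0 = 1, A_1 = 1, A_2 = 1, A_3 = 1. Minimum distance d = 1.

Enumerate all 2^2 = 4 messages m ∈ F_2^2.
For each, compute codeword c = mG in F_2^5, then tally its weight.
  m = 00 → c = 00000, weight = 0.
  m = 10 → c = 10010, weight = 2.
  m = 01 → c = 01000, weight = 1.
  m = 11 → c = 11010, weight = 3.
Tally weights:
  weight 0: 1 codewords.
  weight 1: 1 codewords.
  weight 2: 1 codewords.
  weight 3: 1 codewords.
Minimum distance d = smallest w > 0 with A_w > 0 = 1.
Sanity: Σ A_w = 4 = 2^2 = 4 ✓.


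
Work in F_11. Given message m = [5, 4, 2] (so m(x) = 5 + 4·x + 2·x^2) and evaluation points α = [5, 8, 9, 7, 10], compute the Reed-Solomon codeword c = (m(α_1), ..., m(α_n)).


c = [9, 0, 5, 10, 3]

Message polynomial: m(x) = 5 + 4·x + 2·x^2 (mod 11).
For each evaluation point α_i, compute m(α_i) mod 11:
  α_1 = 5: Horner steps 2 → 3 → 9, so m(5) = 9.
  α_2 = 8: Horner steps 2 → 9 → 0, so m(8) = 0.
  α_3 = 9: Horner steps 2 → 0 → 5, so m(9) = 5.
  α_4 = 7: Horner steps 2 → 7 → 10, so m(7) = 10.
  α_5 = 10: Horner steps 2 → 2 → 3, so m(10) = 3.
Codeword c = [9, 0, 5, 10, 3] ∈ F_11^5.


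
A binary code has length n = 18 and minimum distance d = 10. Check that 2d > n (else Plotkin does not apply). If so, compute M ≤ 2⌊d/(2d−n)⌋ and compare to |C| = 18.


Plotkin bound M ≤ 10; given |C| = 18 > bound (violated).

Check applicability: 2d = 20, n = 18.
2d − n = 2 > 0, so Plotkin applies.
Compute d/(2d−n) = 10/2 ≈ 5.0000.
⌊d/(2d−n)⌋ = 5.
Plotkin bound: M ≤ 2·5 = 10.
Given |C| = 18, check: VIOLATED.
This |C| is above the Plotkin bound, so no binary code with n = 18, d = 10 and 18 codewords exists.


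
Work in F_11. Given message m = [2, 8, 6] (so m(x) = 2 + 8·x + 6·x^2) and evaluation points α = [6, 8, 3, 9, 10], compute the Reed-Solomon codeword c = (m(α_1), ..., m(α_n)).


c = [2, 10, 3, 10, 0]

Message polynomial: m(x) = 2 + 8·x + 6·x^2 (mod 11).
For each evaluation point α_i, compute m(α_i) mod 11:
  α_1 = 6: Horner steps 6 → 0 → 2, so m(6) = 2.
  α_2 = 8: Horner steps 6 → 1 → 10, so m(8) = 10.
  α_3 = 3: Horner steps 6 → 4 → 3, so m(3) = 3.
  α_4 = 9: Horner steps 6 → 7 → 10, so m(9) = 10.
  α_5 = 10: Horner steps 6 → 2 → 0, so m(10) = 0.
Codeword c = [2, 10, 3, 10, 0] ∈ F_11^5.


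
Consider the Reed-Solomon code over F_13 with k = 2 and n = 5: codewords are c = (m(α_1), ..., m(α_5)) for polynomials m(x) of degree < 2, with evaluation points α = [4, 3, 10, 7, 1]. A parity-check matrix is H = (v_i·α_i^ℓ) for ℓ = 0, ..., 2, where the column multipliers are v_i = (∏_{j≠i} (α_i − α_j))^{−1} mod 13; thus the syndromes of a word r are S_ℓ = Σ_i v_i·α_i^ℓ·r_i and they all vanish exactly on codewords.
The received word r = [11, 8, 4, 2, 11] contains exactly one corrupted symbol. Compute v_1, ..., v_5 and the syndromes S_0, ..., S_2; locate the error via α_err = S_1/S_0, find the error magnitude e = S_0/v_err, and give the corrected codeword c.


S = (12, 9, 10), error at position 1, error magnitude e = 11, c = [0, 8, 4, 2, 11].

Step 1: column multipliers v_i = (∏_{j≠i}(α_i − α_j))^{−1} mod 13.
  i = 1 (α = 4): (4−3)(4−10)(4−7)(4−1) = 1·(−6)·(−3)·3 = 54 ≡ 2, so v_1 = 2^{−1} = 7 (mod 13).
  i = 2 (α = 3): (3−4)(3−10)(3−7)(3−1) = (−1)·(−7)·(−4)·2 = −56 ≡ 9, so v_2 = 9^{−1} = 3 (mod 13).
  i = 3 (α = 10): (10−4)(10−3)(10−7)(10−1) = 6·7·3·9 = 1134 ≡ 3, so v_3 = 3^{−1} = 9 (mod 13).
  i = 4 (α = 7): (7−4)(7−3)(7−10)(7−1) = 3·4·(−3)·6 = −216 ≡ 5, so v_4 = 5^{−1} = 8 (mod 13).
  i = 5 (α = 1): (1−4)(1−3)(1−10)(1−7) = (−3)·(−2)·(−9)·(−6) = 324 ≡ 12, so v_5 = 12^{−1} = 12 (mod 13).
  v = [7, 3, 9, 8, 12].
Step 2: syndromes of r = [11, 8, 4, 2, 11] (all sums mod 13).
  S_0 = Σ v_i r_i = 7·11 + 3·8 + 9·4 + 8·2 + 12·11 = 285 ≡ 12.
  S_1 = Σ v_i α_i r_i = 7·4·11 + 3·3·8 + 9·10·4 + 8·7·2 + 12·1·11 = 984 ≡ 9.
  α_i^2 mod 13 = [3, 9, 9, 10, 1].
  S_2 = Σ v_i α_i^2 r_i = 7·3·11 + 3·9·8 + 9·9·4 + 8·10·2 + 12·1·11 = 1063 ≡ 10.
  S = (12, 9, 10) ≠ 0, so r is not a codeword (an error is present).
Step 3: locate the error. For a single error e at position i, S_ℓ = v_i·e·α_i^ℓ, so α_err = S_1/S_0.
  S_0^{−1} = 12^{−1} = 12 (mod 13), so α_err = 9·12 = 108 ≡ 4 = α_1. Error position i = 1.
  Consistency check: S_2/S_1 = 10·3 = 30 ≡ 4 = α_err ✓ (single-error assumption holds).
Step 4: error magnitude e = S_0/v_1 = S_0·∏_{j≠1}(α_1 − α_j) = 12·2 = 24 ≡ 11 (mod 13).
Step 5: correct position 1: c_1 = r_1 − e = 11 − 11 ≡ 0 (mod 13). Hence c = [0, 8, 4, 2, 11].
  Check: interpolating c through the α_i gives m(x) = 6 + 5·x (degree < 2) with m(α_i) = c_i for every i, so c is indeed a codeword.


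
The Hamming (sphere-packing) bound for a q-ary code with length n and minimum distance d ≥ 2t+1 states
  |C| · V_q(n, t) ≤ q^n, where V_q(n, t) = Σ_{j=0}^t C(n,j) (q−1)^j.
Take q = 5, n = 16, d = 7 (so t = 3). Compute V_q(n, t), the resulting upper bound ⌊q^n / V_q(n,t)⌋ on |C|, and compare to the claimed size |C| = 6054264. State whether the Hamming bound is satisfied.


V_q(n, t) = 37825, q^n = 152587890625, Hamming bound = 4034048, |C| = 6054264 > bound (violated).

Step 1: Compute V_q(n, t) = Σ_{j=0}^3 C(n, j) (q−1)^j.
  j = 0: C(16,0)·(4)^0 = 1·1 = 1.
  j = 1: C(16,1)·(4)^1 = 16·4 = 64.
  j = 2: C(16,2)·(4)^2 = 120·16 = 1920.
  j = 3: C(16,3)·(4)^3 = 560·64 = 35840.
  V_q(n, t) = 1 + 64 + 1920 + 35840 = 37825.
Step 2: q^n = 5^16 = 152587890625.
Step 3: Hamming bound ⌊q^n / V_q(n,t)⌋ = ⌊152587890625/37825⌋ = 4034048.
Step 4: Compare |C| = 6054264 to 4034048: violated.
The claimed |C| lies above the Hamming bound, so no 5-ary code of length 16 with d ≥ 7 can have 6054264 codewords.


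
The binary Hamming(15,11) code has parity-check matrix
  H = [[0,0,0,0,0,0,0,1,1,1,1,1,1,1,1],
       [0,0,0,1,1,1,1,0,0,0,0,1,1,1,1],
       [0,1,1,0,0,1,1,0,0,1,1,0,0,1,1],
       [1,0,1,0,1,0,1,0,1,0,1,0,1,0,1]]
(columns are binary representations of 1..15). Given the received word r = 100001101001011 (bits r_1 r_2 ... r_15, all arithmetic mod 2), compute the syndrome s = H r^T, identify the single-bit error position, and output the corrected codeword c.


s = (0, 1, 0, 0)^T, error position = 4, corrected codeword c = 100101101001011

Compute s = H r^T mod 2 one row at a time:
  s_1 = 0 + 1 + 0 + 0 + 1 + 0 + 1 + 1 = 4 ≡ 0 (mod 2).
  s_2 = 0 + 0 + 1 + 1 + 1 + 0 + 1 + 1 = 5 ≡ 1 (mod 2).
  s_3 = 0 + 0 + 1 + 1 + 0 + 0 + 1 + 1 = 4 ≡ 0 (mod 2).
  s_4 = 1 + 0 + 0 + 1 + 1 + 0 + 0 + 1 = 4 ≡ 0 (mod 2).
s = (0, 1, 0, 0)^T — this equals column 4 of H (binary 0100), so error is at position 4.
Correct: flip bit 4 of r = 100001101001011 to get c = 100101101001011.


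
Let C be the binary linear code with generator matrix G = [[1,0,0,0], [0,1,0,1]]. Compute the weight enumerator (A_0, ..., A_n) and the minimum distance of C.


Weight distribution: A_0 = 1, A_1 = 1, A_2 = 1, A_3 = 1. Minimum distance d = 1.

Enumerate all 2^2 = 4 messages m ∈ F_2^2.
For each, compute codeword c = mG in F_2^4, then tally its weight.
  m = 00 → c = 0000, weight = 0.
  m = 10 → c = 1000, weight = 1.
  m = 01 → c = 0101, weight = 2.
  m = 11 → c = 1101, weight = 3.
Tally weights:
  weight 0: 1 codewords.
  weight 1: 1 codewords.
  weight 2: 1 codewords.
  weight 3: 1 codewords.
Minimum distance d = smallest w > 0 with A_w > 0 = 1.
Sanity: Σ A_w = 4 = 2^2 = 4 ✓.


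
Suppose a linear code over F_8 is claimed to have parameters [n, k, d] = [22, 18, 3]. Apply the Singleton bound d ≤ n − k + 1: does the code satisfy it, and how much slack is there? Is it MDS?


Singleton RHS = n − k + 1 = 5, slack = 2, bound satisfied, not MDS.

Singleton bound: d ≤ n − k + 1.
Here n = 22, k = 18, so n − k + 1 = 5.
Given d = 3, check d ≤ 5: YES.
Slack = (n − k + 1) − d = 2.
The code is NOT MDS (slack = 2 > 0).
Description: the claimed parameters are [22, 18, 3]_8; such a code would be non-MDS.


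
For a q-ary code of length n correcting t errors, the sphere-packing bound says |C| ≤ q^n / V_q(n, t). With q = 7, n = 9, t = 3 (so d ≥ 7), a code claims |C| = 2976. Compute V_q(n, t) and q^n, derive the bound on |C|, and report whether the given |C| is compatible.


V_q(n, t) = 19495, q^n = 40353607, Hamming bound = 2069, |C| = 2976 > bound (violated).

Step 1: Compute V_q(n, t) = Σ_{j=0}^3 C(n, j) (q−1)^j.
  j = 0: C(9,0)·(6)^0 = 1·1 = 1.
  j = 1: C(9,1)·(6)^1 = 9·6 = 54.
  j = 2: C(9,2)·(6)^2 = 36·36 = 1296.
  j = 3: C(9,3)·(6)^3 = 84·216 = 18144.
  V_q(n, t) = 1 + 54 + 1296 + 18144 = 19495.
Step 2: q^n = 7^9 = 40353607.
Step 3: Hamming bound ⌊q^n / V_q(n,t)⌋ = ⌊40353607/19495⌋ = 2069.
Step 4: Compare |C| = 2976 to 2069: violated.
The claimed |C| lies above the Hamming bound, so no 7-ary code of length 9 with d ≥ 7 can have 2976 codewords.


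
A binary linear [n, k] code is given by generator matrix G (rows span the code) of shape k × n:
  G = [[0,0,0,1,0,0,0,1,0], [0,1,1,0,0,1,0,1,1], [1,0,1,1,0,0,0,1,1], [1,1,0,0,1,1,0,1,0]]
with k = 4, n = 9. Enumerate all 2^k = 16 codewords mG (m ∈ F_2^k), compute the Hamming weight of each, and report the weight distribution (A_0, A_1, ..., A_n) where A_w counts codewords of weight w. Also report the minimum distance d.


Weight distribution: A_0 = 1, A_1 = 1, A_2 = 1, A_3 = 2, A_4 = 3, A_5 = 5, A_6 = 3. Minimum distance d = 1.

Enumerate all 2^4 = 16 messages m ∈ F_2^4.
For each, compute codeword c = mG in F_2^9, then tally its weight.
  m = 0000 → c = 000000000, weight = 0.
  m = 1000 → c = 000100010, weight = 2.
  m = 0100 → c = 011001011, weight = 5.
  m = 1100 → c = 011101001, weight = 5.
  m = 0010 → c = 101100011, weight = 5.
  m = 1010 → c = 101000001, weight = 3.
  m = 0110 → c = 110101000, weight = 4.
  m = 1110 → c = 110001010, weight = 4.
  m = 0001 → c = 110011010, weight = 5.
  m = 1001 → c = 110111000, weight = 5.
  m = 0101 → c = 101010001, weight = 4.
  m = 1101 → c = 101110011, weight = 6.
  m = 0011 → c = 011111001, weight = 6.
  m = 1011 → c = 011011011, weight = 6.
  m = 0111 → c = 000110010, weight = 3.
  m = 1111 → c = 000010000, weight = 1.
Tally weights:
  weight 0: 1 codewords.
  weight 1: 1 codewords.
  weight 2: 1 codewords.
  weight 3: 2 codewords.
  weight 4: 3 codewords.
  weight 5: 5 codewords.
  weight 6: 3 codewords.
Minimum distance d = smallest w > 0 with A_w > 0 = 1.
Sanity: Σ A_w = 16 = 2^4 = 16 ✓.


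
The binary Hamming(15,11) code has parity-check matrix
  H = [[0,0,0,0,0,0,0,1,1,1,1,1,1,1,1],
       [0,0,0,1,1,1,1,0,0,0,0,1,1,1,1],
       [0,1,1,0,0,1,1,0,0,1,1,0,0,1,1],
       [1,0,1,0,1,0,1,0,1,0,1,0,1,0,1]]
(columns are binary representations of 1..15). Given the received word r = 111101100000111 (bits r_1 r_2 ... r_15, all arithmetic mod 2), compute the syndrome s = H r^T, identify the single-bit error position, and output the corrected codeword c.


s = (1, 0, 0, 1)^T, error position = 9, corrected codeword c = 111101101000111

Compute s = H r^T mod 2 one row at a time:
  s_1 = 0 + 0 + 0 + 0 + 0 + 1 + 1 + 1 = 3 ≡ 1 (mod 2).
  s_2 = 1 + 0 + 1 + 1 + 0 + 1 + 1 + 1 = 6 ≡ 0 (mod 2).
  s_3 = 1 + 1 + 1 + 1 + 0 + 0 + 1 + 1 = 6 ≡ 0 (mod 2).
  s_4 = 1 + 1 + 0 + 1 + 0 + 0 + 1 + 1 = 5 ≡ 1 (mod 2).
s = (1, 0, 0, 1)^T — this equals column 9 of H (binary 1001), so error is at position 9.
Correct: flip bit 9 of r = 111101100000111 to get c = 111101101000111.


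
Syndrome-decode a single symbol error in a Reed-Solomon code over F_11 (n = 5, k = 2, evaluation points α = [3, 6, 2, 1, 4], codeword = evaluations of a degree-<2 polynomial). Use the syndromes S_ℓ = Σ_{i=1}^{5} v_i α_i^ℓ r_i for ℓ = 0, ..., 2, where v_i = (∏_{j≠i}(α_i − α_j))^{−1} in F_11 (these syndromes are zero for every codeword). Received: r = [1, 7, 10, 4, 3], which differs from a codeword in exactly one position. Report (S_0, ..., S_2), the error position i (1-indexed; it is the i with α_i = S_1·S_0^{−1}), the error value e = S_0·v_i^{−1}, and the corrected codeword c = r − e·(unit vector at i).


S = (5, 5, 5), error at position 4, error magnitude e = 7, c = [1, 7, 10, 8, 3].

Step 1: column multipliers v_i = (∏_{j≠i}(α_i − α_j))^{−1} mod 11.
  i = 1 (α = 3): (3−6)(3−2)(3−1)(3−4) = (−3)·1·2·(−1) = 6 ≡ 6, so v_1 = 6^{−1} = 2 (mod 11).
  i = 2 (α = 6): (6−3)(6−2)(6−1)(6−4) = 3·4·5·2 = 120 ≡ 10, so v_2 = 10^{−1} = 10 (mod 11).
  i = 3 (α = 2): (2−3)(2−6)(2−1)(2−4) = (−1)·(−4)·1·(−2) = −8 ≡ 3, so v_3 = 3^{−1} = 4 (mod 11).
  i = 4 (α = 1): (1−3)(1−6)(1−2)(1−4) = (−2)·(−5)·(−1)·(−3) = 30 ≡ 8, so v_4 = 8^{−1} = 7 (mod 11).
  i = 5 (α = 4): (4−3)(4−6)(4−2)(4−1) = 1·(−2)·2·3 = −12 ≡ 10, so v_5 = 10^{−1} = 10 (mod 11).
  v = [2, 10, 4, 7, 10].
Step 2: syndromes of r = [1, 7, 10, 4, 3] (all sums mod 11).
  S_0 = Σ v_i r_i = 2·1 + 10·7 + 4·10 + 7·4 + 10·3 = 170 ≡ 5.
  S_1 = Σ v_i α_i r_i = 2·3·1 + 10·6·7 + 4·2·10 + 7·1·4 + 10·4·3 = 654 ≡ 5.
  α_i^2 mod 11 = [9, 3, 4, 1, 5].
  S_2 = Σ v_i α_i^2 r_i = 2·9·1 + 10·3·7 + 4·4·10 + 7·1·4 + 10·5·3 = 566 ≡ 5.
  S = (5, 5, 5) ≠ 0, so r is not a codeword (an error is present).
Step 3: locate the error. For a single error e at position i, S_ℓ = v_i·e·α_i^ℓ, so α_err = S_1/S_0.
  S_0^{−1} = 5^{−1} = 9 (mod 11), so α_err = 5·9 = 45 ≡ 1 = α_4. Error position i = 4.
  Consistency check: S_2/S_1 = 5·9 = 45 ≡ 1 = α_err ✓ (single-error assumption holds).
Step 4: error magnitude e = S_0/v_4 = S_0·∏_{j≠4}(α_4 − α_j) = 5·8 = 40 ≡ 7 (mod 11).
Step 5: correct position 4: c_4 = r_4 − e = 4 − 7 ≡ 8 (mod 11). Hence c = [1, 7, 10, 8, 3].
  Check: interpolating c through the α_i gives m(x) = 6 + 2·x (degree < 2) with m(α_i) = c_i for every i, so c is indeed a codeword.


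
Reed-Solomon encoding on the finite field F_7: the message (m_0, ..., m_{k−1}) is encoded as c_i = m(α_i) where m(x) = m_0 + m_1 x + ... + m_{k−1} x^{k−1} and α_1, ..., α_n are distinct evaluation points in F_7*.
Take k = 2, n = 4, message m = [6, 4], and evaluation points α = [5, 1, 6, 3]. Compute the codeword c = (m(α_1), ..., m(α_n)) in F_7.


c = [5, 3, 2, 4]

Message polynomial: m(x) = 6 + 4·x (mod 7).
For each evaluation point α_i, compute m(α_i) mod 7:
  α_1 = 5: Horner steps 4 → 5, so m(5) = 5.
  α_2 = 1: Horner steps 4 → 3, so m(1) = 3.
  α_3 = 6: Horner steps 4 → 2, so m(6) = 2.
  α_4 = 3: Horner steps 4 → 4, so m(3) = 4.
Codeword c = [5, 3, 2, 4] ∈ F_7^4.


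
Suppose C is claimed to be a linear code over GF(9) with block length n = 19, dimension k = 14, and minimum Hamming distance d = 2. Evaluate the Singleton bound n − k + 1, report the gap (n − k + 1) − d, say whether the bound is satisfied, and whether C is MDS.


Singleton RHS = n − k + 1 = 6, slack = 4, bound satisfied, not MDS.

Singleton bound: d ≤ n − k + 1.
Here n = 19, k = 14, so n − k + 1 = 6.
Given d = 2, check d ≤ 6: YES.
Slack = (n − k + 1) − d = 4.
The code is NOT MDS (slack = 4 > 0).
Description: the claimed parameters are [19, 14, 2]_9; such a code would be non-MDS.


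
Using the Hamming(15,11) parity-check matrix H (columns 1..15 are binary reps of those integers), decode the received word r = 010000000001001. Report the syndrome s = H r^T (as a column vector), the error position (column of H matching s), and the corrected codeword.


s = (0, 0, 0, 1)^T, error position = 1, corrected codeword c = 110000000001001

Compute s = H r^T mod 2 one row at a time:
  s_1 = 0 + 0 + 0 + 0 + 1 + 0 + 0 + 1 = 2 ≡ 0 (mod 2).
  s_2 = 0 + 0 + 0 + 0 + 1 + 0 + 0 + 1 = 2 ≡ 0 (mod 2).
  s_3 = 1 + 0 + 0 + 0 + 0 + 0 + 0 + 1 = 2 ≡ 0 (mod 2).
  s_4 = 0 + 0 + 0 + 0 + 0 + 0 + 0 + 1 = 1 ≡ 1 (mod 2).
s = (0, 0, 0, 1)^T — this equals column 1 of H (binary 0001), so error is at position 1.
Correct: flip bit 1 of r = 010000000001001 to get c = 110000000001001.


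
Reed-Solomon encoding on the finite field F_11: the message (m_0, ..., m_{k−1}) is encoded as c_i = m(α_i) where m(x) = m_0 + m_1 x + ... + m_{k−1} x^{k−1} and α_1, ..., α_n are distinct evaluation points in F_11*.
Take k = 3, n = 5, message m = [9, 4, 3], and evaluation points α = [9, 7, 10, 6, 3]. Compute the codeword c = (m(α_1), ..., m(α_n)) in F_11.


c = [2, 8, 8, 9, 4]

Message polynomial: m(x) = 9 + 4·x + 3·x^2 (mod 11).
For each evaluation point α_i, compute m(α_i) mod 11:
  α_1 = 9: Horner steps 3 → 9 → 2, so m(9) = 2.
  α_2 = 7: Horner steps 3 → 3 → 8, so m(7) = 8.
  α_3 = 10: Horner steps 3 → 1 → 8, so m(10) = 8.
  α_4 = 6: Horner steps 3 → 0 → 9, so m(6) = 9.
  α_5 = 3: Horner steps 3 → 2 → 4, so m(3) = 4.
Codeword c = [2, 8, 8, 9, 4] ∈ F_11^5.


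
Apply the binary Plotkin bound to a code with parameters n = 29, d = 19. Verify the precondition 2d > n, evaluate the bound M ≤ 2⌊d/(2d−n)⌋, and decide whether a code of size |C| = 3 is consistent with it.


Plotkin bound M ≤ 4; given |C| = 3 ≤ bound (satisfied).

Check applicability: 2d = 38, n = 29.
2d − n = 9 > 0, so Plotkin applies.
Compute d/(2d−n) = 19/9 ≈ 2.1111.
⌊d/(2d−n)⌋ = 2.
Plotkin bound: M ≤ 2·2 = 4.
Given |C| = 3, check: satisfied.
This |C| is below the Plotkin bound.


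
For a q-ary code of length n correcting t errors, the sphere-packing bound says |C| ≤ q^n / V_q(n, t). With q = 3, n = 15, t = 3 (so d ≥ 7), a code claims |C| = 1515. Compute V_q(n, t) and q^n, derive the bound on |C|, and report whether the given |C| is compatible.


V_q(n, t) = 4091, q^n = 14348907, Hamming bound = 3507, |C| = 1515 ≤ bound (satisfied).

Step 1: Compute V_q(n, t) = Σ_{j=0}^3 C(n, j) (q−1)^j.
  j = 0: C(15,0)·(2)^0 = 1·1 = 1.
  j = 1: C(15,1)·(2)^1 = 15·2 = 30.
  j = 2: C(15,2)·(2)^2 = 105·4 = 420.
  j = 3: C(15,3)·(2)^3 = 455·8 = 3640.
  V_q(n, t) = 1 + 30 + 420 + 3640 = 4091.
Step 2: q^n = 3^15 = 14348907.
Step 3: Hamming bound ⌊q^n / V_q(n,t)⌋ = ⌊14348907/4091⌋ = 3507.
Step 4: Compare |C| = 1515 to 3507: satisfied.
The claimed |C| lies below the Hamming bound.


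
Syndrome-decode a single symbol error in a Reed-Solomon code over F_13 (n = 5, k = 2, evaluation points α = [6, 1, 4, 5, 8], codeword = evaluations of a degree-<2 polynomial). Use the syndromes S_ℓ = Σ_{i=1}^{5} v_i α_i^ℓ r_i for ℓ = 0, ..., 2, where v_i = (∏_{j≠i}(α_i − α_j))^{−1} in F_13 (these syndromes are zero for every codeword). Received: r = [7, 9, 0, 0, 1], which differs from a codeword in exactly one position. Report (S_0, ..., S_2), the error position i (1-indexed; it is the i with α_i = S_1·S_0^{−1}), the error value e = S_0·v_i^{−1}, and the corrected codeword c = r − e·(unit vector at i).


S = (10, 11, 3), error at position 4, error magnitude e = 3, c = [7, 9, 0, 10, 1].

Step 1: column multipliers v_i = (∏_{j≠i}(α_i − α_j))^{−1} mod 13.
  i = 1 (α = 6): (6−1)(6−4)(6−5)(6−8) = 5·2·1·(−2) = −20 ≡ 6, so v_1 = 6^{−1} = 11 (mod 13).
  i = 2 (α = 1): (1−6)(1−4)(1−5)(1−8) = (−5)·(−3)·(−4)·(−7) = 420 ≡ 4, so v_2 = 4^{−1} = 10 (mod 13).
  i = 3 (α = 4): (4−6)(4−1)(4−5)(4−8) = (−2)·3·(−1)·(−4) = −24 ≡ 2, so v_3 = 2^{−1} = 7 (mod 13).
  i = 4 (α = 5): (5−6)(5−1)(5−4)(5−8) = (−1)·4·1·(−3) = 12 ≡ 12, so v_4 = 12^{−1} = 12 (mod 13).
  i = 5 (α = 8): (8−6)(8−1)(8−4)(8−5) = 2·7·4·3 = 168 ≡ 12, so v_5 = 12^{−1} = 12 (mod 13).
  v = [11, 10, 7, 12, 12].
Step 2: syndromes of r = [7, 9, 0, 0, 1] (all sums mod 13).
  S_0 = Σ v_i r_i = 11·7 + 10·9 + 7·0 + 12·0 + 12·1 = 179 ≡ 10.
  S_1 = Σ v_i α_i r_i = 11·6·7 + 10·1·9 + 7·4·0 + 12·5·0 + 12·8·1 = 648 ≡ 11.
  α_i^2 mod 13 = [10, 1, 3, 12, 12].
  S_2 = Σ v_i α_i^2 r_i = 11·10·7 + 10·1·9 + 7·3·0 + 12·12·0 + 12·12·1 = 1004 ≡ 3.
  S = (10, 11, 3) ≠ 0, so r is not a codeword (an error is present).
Step 3: locate the error. For a single error e at position i, S_ℓ = v_i·e·α_i^ℓ, so α_err = S_1/S_0.
  S_0^{−1} = 10^{−1} = 4 (mod 13), so α_err = 11·4 = 44 ≡ 5 = α_4. Error position i = 4.
  Consistency check: S_2/S_1 = 3·6 = 18 ≡ 5 = α_err ✓ (single-error assumption holds).
Step 4: error magnitude e = S_0/v_4 = S_0·∏_{j≠4}(α_4 − α_j) = 10·12 = 120 ≡ 3 (mod 13).
Step 5: correct position 4: c_4 = r_4 − e = 0 − 3 ≡ 10 (mod 13). Hence c = [7, 9, 0, 10, 1].
  Check: interpolating c through the α_i gives m(x) = 12 + 10·x (degree < 2) with m(α_i) = c_i for every i, so c is indeed a codeword.


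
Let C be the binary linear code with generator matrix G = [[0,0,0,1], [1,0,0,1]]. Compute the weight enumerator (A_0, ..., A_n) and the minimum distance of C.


Weight distribution: A_0 = 1, A_1 = 2, A_2 = 1. Minimum distance d = 1.

Enumerate all 2^2 = 4 messages m ∈ F_2^2.
For each, compute codeword c = mG in F_2^4, then tally its weight.
  m = 00 → c = 0000, weight = 0.
  m = 10 → c = 0001, weight = 1.
  m = 01 → c = 1001, weight = 2.
  m = 11 → c = 1000, weight = 1.
Tally weights:
  weight 0: 1 codewords.
  weight 1: 2 codewords.
  weight 2: 1 codewords.
Minimum distance d = smallest w > 0 with A_w > 0 = 1.
Sanity: Σ A_w = 4 = 2^2 = 4 ✓.


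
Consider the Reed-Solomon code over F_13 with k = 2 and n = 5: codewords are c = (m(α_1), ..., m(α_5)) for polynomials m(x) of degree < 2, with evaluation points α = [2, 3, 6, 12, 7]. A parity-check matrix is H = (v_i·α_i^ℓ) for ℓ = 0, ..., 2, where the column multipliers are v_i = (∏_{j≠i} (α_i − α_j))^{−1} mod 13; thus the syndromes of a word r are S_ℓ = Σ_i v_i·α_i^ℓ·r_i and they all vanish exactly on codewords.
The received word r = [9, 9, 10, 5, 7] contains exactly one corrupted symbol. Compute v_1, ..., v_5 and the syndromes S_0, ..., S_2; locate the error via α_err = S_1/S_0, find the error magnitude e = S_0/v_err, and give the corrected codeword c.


S = (9, 1, 3), error at position 2, error magnitude e = 3, c = [9, 6, 10, 5, 7].

Step 1: column multipliers v_i = (∏_{j≠i}(α_i − α_j))^{−1} mod 13.
  i = 1 (α = 2): (2−3)(2−6)(2−12)(2−7) = (−1)·(−4)·(−10)·(−5) = 200 ≡ 5, so v_1 = 5^{−1} = 8 (mod 13).
  i = 2 (α = 3): (3−2)(3−6)(3−12)(3−7) = 1·(−3)·(−9)·(−4) = −108 ≡ 9, so v_2 = 9^{−1} = 3 (mod 13).
  i = 3 (α = 6): (6−2)(6−3)(6−12)(6−7) = 4·3·(−6)·(−1) = 72 ≡ 7, so v_3 = 7^{−1} = 2 (mod 13).
  i = 4 (α = 12): (12−2)(12−3)(12−6)(12−7) = 10·9·6·5 = 2700 ≡ 9, so v_4 = 9^{−1} = 3 (mod 13).
  i = 5 (α = 7): (7−2)(7−3)(7−6)(7−12) = 5·4·1·(−5) = −100 ≡ 4, so v_5 = 4^{−1} = 10 (mod 13).
  v = [8, 3, 2, 3, 10].
Step 2: syndromes of r = [9, 9, 10, 5, 7] (all sums mod 13).
  S_0 = Σ v_i r_i = 8·9 + 3·9 + 2·10 + 3·5 + 10·7 = 204 ≡ 9.
  S_1 = Σ v_i α_i r_i = 8·2·9 + 3·3·9 + 2·6·10 + 3·12·5 + 10·7·7 = 1015 ≡ 1.
  α_i^2 mod 13 = [4, 9, 10, 1, 10].
  S_2 = Σ v_i α_i^2 r_i = 8·4·9 + 3·9·9 + 2·10·10 + 3·1·5 + 10·10·7 = 1446 ≡ 3.
  S = (9, 1, 3) ≠ 0, so r is not a codeword (an error is present).
Step 3: locate the error. For a single error e at position i, S_ℓ = v_i·e·α_i^ℓ, so α_err = S_1/S_0.
  S_0^{−1} = 9^{−1} = 3 (mod 13), so α_err = 1·3 = 3 ≡ 3 = α_2. Error position i = 2.
  Consistency check: S_2/S_1 = 3·1 = 3 ≡ 3 = α_err ✓ (single-error assumption holds).
Step 4: error magnitude e = S_0/v_2 = S_0·∏_{j≠2}(α_2 − α_j) = 9·9 = 81 ≡ 3 (mod 13).
Step 5: correct position 2: c_2 = r_2 − e = 9 − 3 ≡ 6 (mod 13). Hence c = [9, 6, 10, 5, 7].
  Check: interpolating c through the α_i gives m(x) = 2 + 10·x (degree < 2) with m(α_i) = c_i for every i, so c is indeed a codeword.


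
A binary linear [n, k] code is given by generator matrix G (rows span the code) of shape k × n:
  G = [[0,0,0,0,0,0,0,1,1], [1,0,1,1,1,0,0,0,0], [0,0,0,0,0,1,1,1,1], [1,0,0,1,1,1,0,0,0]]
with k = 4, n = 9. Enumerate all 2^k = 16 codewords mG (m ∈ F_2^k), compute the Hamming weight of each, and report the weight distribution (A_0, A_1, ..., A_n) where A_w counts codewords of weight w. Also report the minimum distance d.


Weight distribution: A_0 = 1, A_2 = 4, A_4 = 6, A_6 = 4, A_8 = 1. Minimum distance d = 2.

Enumerate all 2^4 = 16 messages m ∈ F_2^4.
For each, compute codeword c = mG in F_2^9, then tally its weight.
  m = 0000 → c = 000000000, weight = 0.
  m = 1000 → c = 000000011, weight = 2.
  m = 0100 → c = 101110000, weight = 4.
  m = 1100 → c = 101110011, weight = 6.
  m = 0010 → c = 000001111, weight = 4.
  m = 1010 → c = 000001100, weight = 2.
  m = 0110 → c = 101111111, weight = 8.
  m = 1110 → c = 101111100, weight = 6.
  m = 0001 → c = 100111000, weight = 4.
  m = 1001 → c = 100111011, weight = 6.
  m = 0101 → c = 001001000, weight = 2.
  m = 1101 → c = 001001011, weight = 4.
  m = 0011 → c = 100110111, weight = 6.
  m = 1011 → c = 100110100, weight = 4.
  m = 0111 → c = 001000111, weight = 4.
  m = 1111 → c = 001000100, weight = 2.
Tally weights:
  weight 0: 1 codewords.
  weight 2: 4 codewords.
  weight 4: 6 codewords.
  weight 6: 4 codewords.
  weight 8: 1 codewords.
Minimum distance d = smallest w > 0 with A_w > 0 = 2.
Sanity: Σ A_w = 16 = 2^4 = 16 ✓.


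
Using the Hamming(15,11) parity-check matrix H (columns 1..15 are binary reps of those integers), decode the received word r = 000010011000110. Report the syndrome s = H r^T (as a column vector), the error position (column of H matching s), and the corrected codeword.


s = (0, 1, 1, 1)^T, error position = 7, corrected codeword c = 000010111000110

Compute s = H r^T mod 2 one row at a time:
  s_1 = 1 + 1 + 0 + 0 + 0 + 1 + 1 + 0 = 4 ≡ 0 (mod 2).
  s_2 = 0 + 1 + 0 + 0 + 0 + 1 + 1 + 0 = 3 ≡ 1 (mod 2).
  s_3 = 0 + 0 + 0 + 0 + 0 + 0 + 1 + 0 = 1 ≡ 1 (mod 2).
  s_4 = 0 + 0 + 1 + 0 + 1 + 0 + 1 + 0 = 3 ≡ 1 (mod 2).
s = (0, 1, 1, 1)^T — this equals column 7 of H (binary 0111), so error is at position 7.
Correct: flip bit 7 of r = 000010011000110 to get c = 000010111000110.


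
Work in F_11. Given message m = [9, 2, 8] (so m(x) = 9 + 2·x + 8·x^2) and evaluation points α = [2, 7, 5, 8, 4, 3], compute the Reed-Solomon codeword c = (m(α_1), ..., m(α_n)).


c = [1, 8, 10, 9, 2, 10]

Message polynomial: m(x) = 9 + 2·x + 8·x^2 (mod 11).
For each evaluation point α_i, compute m(α_i) mod 11:
  α_1 = 2: Horner steps 8 → 7 → 1, so m(2) = 1.
  α_2 = 7: Horner steps 8 → 3 → 8, so m(7) = 8.
  α_3 = 5: Horner steps 8 → 9 → 10, so m(5) = 10.
  α_4 = 8: Horner steps 8 → 0 → 9, so m(8) = 9.
  α_5 = 4: Horner steps 8 → 1 → 2, so m(4) = 2.
  α_6 = 3: Horner steps 8 → 4 → 10, so m(3) = 10.
Codeword c = [1, 8, 10, 9, 2, 10] ∈ F_11^6.


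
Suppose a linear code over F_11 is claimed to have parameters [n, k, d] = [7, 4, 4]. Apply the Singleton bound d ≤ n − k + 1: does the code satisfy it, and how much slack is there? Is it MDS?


Singleton RHS = n − k + 1 = 4, slack = 0, bound satisfied, MDS.

Singleton bound: d ≤ n − k + 1.
Here n = 7, k = 4, so n − k + 1 = 4.
Given d = 4, check d ≤ 4: YES.
Slack = (n − k + 1) − d = 0.
The code is MDS (slack = 0).
Description: the claimed parameters are [7, 4, 4]_11; such a code would be MDS (meets Singleton bound).


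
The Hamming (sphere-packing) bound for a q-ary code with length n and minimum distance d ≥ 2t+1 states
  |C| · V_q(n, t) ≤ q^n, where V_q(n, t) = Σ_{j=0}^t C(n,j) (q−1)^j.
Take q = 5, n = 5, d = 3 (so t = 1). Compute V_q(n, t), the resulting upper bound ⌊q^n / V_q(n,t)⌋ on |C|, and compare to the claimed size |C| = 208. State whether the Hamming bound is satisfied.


V_q(n, t) = 21, q^n = 3125, Hamming bound = 148, |C| = 208 > bound (violated).

Step 1: Compute V_q(n, t) = Σ_{j=0}^1 C(n, j) (q−1)^j.
  j = 0: C(5,0)·(4)^0 = 1·1 = 1.
  j = 1: C(5,1)·(4)^1 = 5·4 = 20.
  V_q(n, t) = 1 + 20 = 21.
Step 2: q^n = 5^5 = 3125.
Step 3: Hamming bound ⌊q^n / V_q(n,t)⌋ = ⌊3125/21⌋ = 148.
Step 4: Compare |C| = 208 to 148: violated.
The claimed |C| lies above the Hamming bound, so no 5-ary code of length 5 with d ≥ 3 can have 208 codewords.


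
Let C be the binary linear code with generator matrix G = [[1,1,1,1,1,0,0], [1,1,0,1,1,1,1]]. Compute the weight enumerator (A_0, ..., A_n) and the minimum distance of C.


Weight distribution: A_0 = 1, A_3 = 1, A_5 = 1, A_6 = 1. Minimum distance d = 3.

Enumerate all 2^2 = 4 messages m ∈ F_2^2.
For each, compute codeword c = mG in F_2^7, then tally its weight.
  m = 00 → c = 0000000, weight = 0.
  m = 10 → c = 1111100, weight = 5.
  m = 01 → c = 1101111, weight = 6.
  m = 11 → c = 0010011, weight = 3.
Tally weights:
  weight 0: 1 codewords.
  weight 3: 1 codewords.
  weight 5: 1 codewords.
  weight 6: 1 codewords.
Minimum distance d = smallest w > 0 with A_w > 0 = 3.
Sanity: Σ A_w = 4 = 2^2 = 4 ✓.


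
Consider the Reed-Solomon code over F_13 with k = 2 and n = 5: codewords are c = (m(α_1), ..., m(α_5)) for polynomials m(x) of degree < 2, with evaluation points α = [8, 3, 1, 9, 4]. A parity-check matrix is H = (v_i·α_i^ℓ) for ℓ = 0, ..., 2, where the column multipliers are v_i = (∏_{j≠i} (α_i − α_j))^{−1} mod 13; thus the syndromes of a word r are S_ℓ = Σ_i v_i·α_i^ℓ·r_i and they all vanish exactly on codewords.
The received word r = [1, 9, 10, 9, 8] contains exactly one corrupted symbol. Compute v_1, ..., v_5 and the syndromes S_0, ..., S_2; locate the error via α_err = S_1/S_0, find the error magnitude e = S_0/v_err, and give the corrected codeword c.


S = (7, 8, 11), error at position 2, error magnitude e = 9, c = [1, 0, 10, 9, 8].

Step 1: column multipliers v_i = (∏_{j≠i}(α_i − α_j))^{−1} mod 13.
  i = 1 (α = 8): (8−3)(8−1)(8−9)(8−4) = 5·7·(−1)·4 = −140 ≡ 3, so v_1 = 3^{−1} = 9 (mod 13).
  i = 2 (α = 3): (3−8)(3−1)(3−9)(3−4) = (−5)·2·(−6)·(−1) = −60 ≡ 5, so v_2 = 5^{−1} = 8 (mod 13).
  i = 3 (α = 1): (1−8)(1−3)(1−9)(1−4) = (−7)·(−2)·(−8)·(−3) = 336 ≡ 11, so v_3 = 11^{−1} = 6 (mod 13).
  i = 4 (α = 9): (9−8)(9−3)(9−1)(9−4) = 1·6·8·5 = 240 ≡ 6, so v_4 = 6^{−1} = 11 (mod 13).
  i = 5 (α = 4): (4−8)(4−3)(4−1)(4−9) = (−4)·1·3·(−5) = 60 ≡ 8, so v_5 = 8^{−1} = 5 (mod 13).
  v = [9, 8, 6, 11, 5].
Step 2: syndromes of r = [1, 9, 10, 9, 8] (all sums mod 13).
  S_0 = Σ v_i r_i = 9·1 + 8·9 + 6·10 + 11·9 + 5·8 = 280 ≡ 7.
  S_1 = Σ v_i α_i r_i = 9·8·1 + 8·3·9 + 6·1·10 + 11·9·9 + 5·4·8 = 1399 ≡ 8.
  α_i^2 mod 13 = [12, 9, 1, 3, 3].
  S_2 = Σ v_i α_i^2 r_i = 9·12·1 + 8·9·9 + 6·1·10 + 11·3·9 + 5·3·8 = 1233 ≡ 11.
  S = (7, 8, 11) ≠ 0, so r is not a codeword (an error is present).
Step 3: locate the error. For a single error e at position i, S_ℓ = v_i·e·α_i^ℓ, so α_err = S_1/S_0.
  S_0^{−1} = 7^{−1} = 2 (mod 13), so α_err = 8·2 = 16 ≡ 3 = α_2. Error position i = 2.
  Consistency check: S_2/S_1 = 11·5 = 55 ≡ 3 = α_err ✓ (single-error assumption holds).
Step 4: error magnitude e = S_0/v_2 = S_0·∏_{j≠2}(α_2 − α_j) = 7·5 = 35 ≡ 9 (mod 13).
Step 5: correct position 2: c_2 = r_2 − e = 9 − 9 ≡ 0 (mod 13). Hence c = [1, 0, 10, 9, 8].
  Check: interpolating c through the α_i gives m(x) = 2 + 8·x (degree < 2) with m(α_i) = c_i for every i, so c is indeed a codeword.
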